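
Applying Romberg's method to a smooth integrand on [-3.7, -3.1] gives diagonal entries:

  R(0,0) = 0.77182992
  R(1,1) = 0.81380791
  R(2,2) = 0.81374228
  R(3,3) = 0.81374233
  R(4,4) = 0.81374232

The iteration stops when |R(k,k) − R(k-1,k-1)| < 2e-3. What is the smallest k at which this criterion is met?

k = 2

|R(1,1) − R(0,0)| = 0.04197799 ≥ 2e-3
|R(2,2) − R(1,1)| = 0.00006563 < 2e-3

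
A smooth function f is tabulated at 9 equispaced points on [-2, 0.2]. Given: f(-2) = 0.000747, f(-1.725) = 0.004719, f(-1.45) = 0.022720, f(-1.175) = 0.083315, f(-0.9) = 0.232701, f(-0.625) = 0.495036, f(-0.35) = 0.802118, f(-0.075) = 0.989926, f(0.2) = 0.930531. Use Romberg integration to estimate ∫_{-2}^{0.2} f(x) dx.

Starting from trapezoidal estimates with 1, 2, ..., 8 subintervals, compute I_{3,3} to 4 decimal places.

I_{0,0} (trapezoid, 1 panel, h=2.2000): 1.024406
I_{1,0} (trapezoid, 2 panels, h=1.1000): 0.768174
I_{2,0} (trapezoid, 4 panels, h=0.5500): 0.837748
I_{3,0} (trapezoid, 8 panels, h=0.2750): 0.851448
I_{1,1} = 0.768174 + (0.768174 − 1.024406)/3 = 0.682763
I_{2,1} = 0.837748 + (0.837748 − 0.768174)/3 = 0.860939
I_{3,1} = 0.851448 + (0.851448 − 0.837748)/3 = 0.856015
I_{2,2} = 0.860939 + (0.860939 − 0.682763)/15 = 0.872817
I_{3,2} = 0.856015 + (0.856015 − 0.860939)/15 = 0.855687
I_{3,3} = 0.855687 + (0.855687 − 0.872817)/63 = 0.855415

0.8554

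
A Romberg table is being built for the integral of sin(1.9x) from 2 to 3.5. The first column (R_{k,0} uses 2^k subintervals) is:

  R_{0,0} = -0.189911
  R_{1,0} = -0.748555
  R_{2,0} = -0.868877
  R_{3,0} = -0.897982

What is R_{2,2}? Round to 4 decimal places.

R_{1,1} = (4·(-0.748555) − (-0.189911)) / 3 = -0.934770
R_{2,1} = -0.868877 + (-0.868877 − (-0.748555))/3 = -0.908984
R_{2,2} = -0.908984 + (-0.908984 − (-0.934770))/15 = -0.907265
(Column j=1 coincides with Simpson's rule on the same nodes.)

-0.9073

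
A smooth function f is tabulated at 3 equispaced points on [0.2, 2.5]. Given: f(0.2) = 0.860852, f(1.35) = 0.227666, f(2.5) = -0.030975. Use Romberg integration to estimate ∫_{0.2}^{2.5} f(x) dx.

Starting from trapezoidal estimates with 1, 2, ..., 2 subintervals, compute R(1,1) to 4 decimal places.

0.6672

R(0,0) (trapezoid, 1 panel, h=2.3000): 0.954359
R(1,0) (trapezoid, 2 panels, h=1.1500): 0.738995
R(1,1) = 0.738995 + (0.738995 − 0.954359)/3 = 0.667207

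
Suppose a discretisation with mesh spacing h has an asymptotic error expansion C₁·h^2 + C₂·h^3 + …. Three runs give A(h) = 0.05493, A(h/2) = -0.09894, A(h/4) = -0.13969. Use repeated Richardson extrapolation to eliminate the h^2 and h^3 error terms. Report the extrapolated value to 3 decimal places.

First eliminate the h^2 term (factor 2^2 = 4):
  B₁ = (4·(-0.09894) − 0.05493)/3 = -0.15023
  B₂ = (4·(-0.13969) − (-0.09894))/3 = -0.15327
Then eliminate the h^3 term (factor 2^3 = 8):
  (8·(-0.15327) − (-0.15023))/7 = -0.15370

-0.154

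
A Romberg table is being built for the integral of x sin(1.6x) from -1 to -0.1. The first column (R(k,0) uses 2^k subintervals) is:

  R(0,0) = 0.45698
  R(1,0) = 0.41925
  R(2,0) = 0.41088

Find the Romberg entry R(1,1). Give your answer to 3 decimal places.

0.407

Richardson extrapolation on the trapezoidal column (denominator 4−1=3):
R(1,1) = 0.41925 + (0.41925 − 0.45698)/3 = 0.40667
(Column j=1 coincides with Simpson's rule on the same nodes.)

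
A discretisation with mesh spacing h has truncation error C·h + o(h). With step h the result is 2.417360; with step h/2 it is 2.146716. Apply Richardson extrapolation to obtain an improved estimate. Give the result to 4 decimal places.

1.8761

Extrapolated value = (2·A(h/2) − A(h)) / (2 − 1)
= (2·2.146716 − 2.417360) / 1
= 1.876072 / 1 = 1.876072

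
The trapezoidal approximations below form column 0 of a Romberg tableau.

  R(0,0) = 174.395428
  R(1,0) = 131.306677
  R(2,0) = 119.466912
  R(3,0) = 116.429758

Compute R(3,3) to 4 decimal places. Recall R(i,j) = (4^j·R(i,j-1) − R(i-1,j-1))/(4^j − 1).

115.4103

Richardson extrapolation on the trapezoidal column (denominator 4−1=3):
R(1,1) = (4·131.306677 − 174.395428) / 3 = 116.943760
R(2,1) = (4·119.466912 − 131.306677) / 3 = 115.520324
R(3,1) = (4·116.429758 − 119.466912) / 3 = 115.417373
R(2,2) = 115.520324 + (115.520324 − 116.943760)/15 = 115.425428
R(3,2) = 115.417373 + (115.417373 − 115.520324)/15 = 115.410510
R(3,3) = 115.410510 + (115.410510 − 115.425428)/63 = 115.410273
(Column j=1 coincides with Simpson's rule on the same nodes.)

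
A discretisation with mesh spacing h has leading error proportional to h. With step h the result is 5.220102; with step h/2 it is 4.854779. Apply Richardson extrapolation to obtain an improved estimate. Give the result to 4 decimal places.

4.4895

Extrapolated value = (2·A(h/2) − A(h)) / (2 − 1)
= (2·4.854779 − 5.220102) / 1
= 4.489456 / 1 = 4.489456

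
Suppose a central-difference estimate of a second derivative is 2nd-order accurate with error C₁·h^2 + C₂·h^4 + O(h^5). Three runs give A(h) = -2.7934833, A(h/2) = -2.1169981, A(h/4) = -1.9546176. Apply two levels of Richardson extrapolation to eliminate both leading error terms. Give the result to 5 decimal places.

-1.90109

First eliminate the h^2 term (factor 2^2 = 4):
  B₁ = (4·(-2.1169981) − (-2.7934833))/3 = -1.8915030
  B₂ = (4·(-1.9546176) − (-2.1169981))/3 = -1.9004908
Then eliminate the h^4 term (factor 2^4 = 16):
  (16·(-1.9004908) − (-1.8915030))/15 = -1.9010900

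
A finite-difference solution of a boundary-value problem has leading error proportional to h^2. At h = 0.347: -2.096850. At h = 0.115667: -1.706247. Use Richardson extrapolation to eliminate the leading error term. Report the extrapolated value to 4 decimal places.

Extrapolated value = (9·A(h/3) − A(h)) / (9 − 1)
= (9·(-1.706247) − (-2.096850)) / 8
= -13.259373 / 8 = -1.657422

-1.6574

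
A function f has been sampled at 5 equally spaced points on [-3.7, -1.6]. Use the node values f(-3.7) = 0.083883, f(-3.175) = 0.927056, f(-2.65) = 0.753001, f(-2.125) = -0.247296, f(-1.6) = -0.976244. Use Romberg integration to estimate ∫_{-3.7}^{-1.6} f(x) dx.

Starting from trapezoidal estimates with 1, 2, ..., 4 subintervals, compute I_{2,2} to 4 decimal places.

0.5726

I_{0,0} (trapezoid, 1 panel, h=2.1000): -0.936979
I_{1,0} (trapezoid, 2 panels, h=1.0500): 0.322162
I_{2,0} (trapezoid, 4 panels, h=0.5250): 0.517955
I_{1,1} = 0.322162 + (0.322162 − (-0.936979))/3 = 0.741876
I_{2,1} = 0.517955 + (0.517955 − 0.322162)/3 = 0.583219
I_{2,2} = 0.583219 + (0.583219 − 0.741876)/15 = 0.572642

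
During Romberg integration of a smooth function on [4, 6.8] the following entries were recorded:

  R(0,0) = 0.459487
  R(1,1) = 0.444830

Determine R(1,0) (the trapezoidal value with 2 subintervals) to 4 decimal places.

From R(1,1) = (4·R(1,0) − R(0,0))/3, solve for R(1,0):
4·R(1,0) = 3·0.444830 + 0.459487 = 1.793977
R(1,0) = 0.448494

0.4485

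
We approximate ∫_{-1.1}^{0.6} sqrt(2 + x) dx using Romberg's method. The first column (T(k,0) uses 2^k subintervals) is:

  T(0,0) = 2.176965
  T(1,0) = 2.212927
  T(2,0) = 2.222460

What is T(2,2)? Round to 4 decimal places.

Richardson extrapolation on the trapezoidal column (denominator 4−1=3):
T(1,1) = 2.212927 + (2.212927 − 2.176965)/3 = 2.224914
T(2,1) = (4·2.222460 − 2.212927) / 3 = 2.225638
T(2,2) = (16·2.225638 − 2.224914) / 15 = 2.225686

2.2257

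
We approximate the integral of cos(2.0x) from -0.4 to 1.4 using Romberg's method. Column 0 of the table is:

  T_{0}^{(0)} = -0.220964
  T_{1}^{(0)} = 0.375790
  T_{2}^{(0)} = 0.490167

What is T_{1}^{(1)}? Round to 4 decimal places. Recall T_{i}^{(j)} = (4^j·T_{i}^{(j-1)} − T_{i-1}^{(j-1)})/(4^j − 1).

0.5747

Richardson extrapolation on the trapezoidal column (denominator 4−1=3):
T_{1}^{(1)} = 0.375790 + (0.375790 − (-0.220964))/3 = 0.574708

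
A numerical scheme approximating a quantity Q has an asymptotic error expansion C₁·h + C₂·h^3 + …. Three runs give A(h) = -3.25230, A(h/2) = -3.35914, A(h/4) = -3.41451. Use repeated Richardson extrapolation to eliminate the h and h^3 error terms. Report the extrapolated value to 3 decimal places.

First eliminate the h term (factor 2^1 = 2):
  B₁ = (2·(-3.35914) − (-3.25230))/1 = -3.46598
  B₂ = (2·(-3.41451) − (-3.35914))/1 = -3.46988
Then eliminate the h^3 term (factor 2^3 = 8):
  (8·(-3.46988) − (-3.46598))/7 = -3.47044

-3.470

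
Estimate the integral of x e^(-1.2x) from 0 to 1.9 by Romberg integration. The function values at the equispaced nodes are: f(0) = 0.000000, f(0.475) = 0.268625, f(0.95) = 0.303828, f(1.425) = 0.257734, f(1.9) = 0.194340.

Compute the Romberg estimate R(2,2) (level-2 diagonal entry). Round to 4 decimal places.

R(0,0) (trapezoid, 1 panel, h=1.9000): 0.184623
R(1,0) (trapezoid, 2 panels, h=0.9500): 0.380948
R(2,0) (trapezoid, 4 panels, h=0.4750): 0.440495
R(1,1) = 0.380948 + (0.380948 − 0.184623)/3 = 0.446390
R(2,1) = 0.440495 + (0.440495 − 0.380948)/3 = 0.460344
R(2,2) = 0.460344 + (0.460344 − 0.446390)/15 = 0.461274

0.4613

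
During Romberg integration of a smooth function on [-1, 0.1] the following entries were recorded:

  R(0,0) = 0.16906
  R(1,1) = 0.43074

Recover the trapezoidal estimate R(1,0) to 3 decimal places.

From R(1,1) = (4·R(1,0) − R(0,0))/3, solve for R(1,0):
4·R(1,0) = 3·0.43074 + 0.16906 = 1.46128
R(1,0) = 0.36532

0.365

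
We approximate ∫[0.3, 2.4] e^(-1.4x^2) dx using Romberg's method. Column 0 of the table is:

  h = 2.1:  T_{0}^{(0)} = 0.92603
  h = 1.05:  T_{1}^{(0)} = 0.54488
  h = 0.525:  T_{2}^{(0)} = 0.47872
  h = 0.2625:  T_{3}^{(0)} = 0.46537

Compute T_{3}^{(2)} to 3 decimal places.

0.461

Richardson extrapolation on the trapezoidal column (denominator 4−1=3):
T_{2}^{(1)} = 0.47872 + (0.47872 − 0.54488)/3 = 0.45667
T_{3}^{(1)} = (4·0.46537 − 0.47872) / 3 = 0.46092
T_{3}^{(2)} = 0.46092 + (0.46092 − 0.45667)/15 = 0.46120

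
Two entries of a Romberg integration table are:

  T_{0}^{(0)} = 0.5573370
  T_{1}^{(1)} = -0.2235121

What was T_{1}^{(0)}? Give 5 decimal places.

From T_{1}^{(1)} = (4·T_{1}^{(0)} − T_{0}^{(0)})/3, solve for T_{1}^{(0)}:
4·T_{1}^{(0)} = 3·(-0.2235121) + 0.5573370 = -0.1131993
T_{1}^{(0)} = -0.0282998

-0.02830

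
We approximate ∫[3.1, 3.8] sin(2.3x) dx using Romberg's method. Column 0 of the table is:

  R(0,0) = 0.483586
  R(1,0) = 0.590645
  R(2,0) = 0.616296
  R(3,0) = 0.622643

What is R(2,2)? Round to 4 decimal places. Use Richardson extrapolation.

0.6247

R(1,1) = (4·0.590645 − 0.483586) / 3 = 0.626331
R(2,1) = 0.616296 + (0.616296 − 0.590645)/3 = 0.624846
R(2,2) = 0.624846 + (0.624846 − 0.626331)/15 = 0.624747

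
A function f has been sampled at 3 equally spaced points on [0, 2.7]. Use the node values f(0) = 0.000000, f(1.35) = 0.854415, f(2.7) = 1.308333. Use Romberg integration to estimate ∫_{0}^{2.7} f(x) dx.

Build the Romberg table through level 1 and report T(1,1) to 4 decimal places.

2.1267

T(0,0) (trapezoid, 1 panel, h=2.7000): 1.766250
T(1,0) (trapezoid, 2 panels, h=1.3500): 2.036585
T(1,1) = 2.036585 + (2.036585 − 1.766250)/3 = 2.126697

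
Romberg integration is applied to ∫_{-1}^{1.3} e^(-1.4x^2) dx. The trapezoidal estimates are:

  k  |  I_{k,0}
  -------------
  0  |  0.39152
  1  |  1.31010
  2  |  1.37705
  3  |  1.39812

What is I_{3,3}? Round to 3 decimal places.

I_{1,1} = 1.31010 + (1.31010 − 0.39152)/3 = 1.61629
I_{2,1} = 1.37705 + (1.37705 − 1.31010)/3 = 1.39937
I_{3,1} = 1.39812 + (1.39812 − 1.37705)/3 = 1.40514
I_{2,2} = (16·1.39937 − 1.61629) / 15 = 1.38491
I_{3,2} = (16·1.40514 − 1.39937) / 15 = 1.40552
I_{3,3} = 1.40552 + (1.40552 − 1.38491)/63 = 1.40585

1.406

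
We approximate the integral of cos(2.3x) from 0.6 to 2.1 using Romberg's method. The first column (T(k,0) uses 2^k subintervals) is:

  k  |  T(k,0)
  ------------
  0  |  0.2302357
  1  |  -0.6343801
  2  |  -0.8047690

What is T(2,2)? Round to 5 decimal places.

Richardson extrapolation on the trapezoidal column (denominator 4−1=3):
T(1,1) = (4·(-0.6343801) − 0.2302357) / 3 = -0.9225854
T(2,1) = -0.8047690 + (-0.8047690 − (-0.6343801))/3 = -0.8615653
T(2,2) = (16·(-0.8615653) − (-0.9225854)) / 15 = -0.8574973

-0.85750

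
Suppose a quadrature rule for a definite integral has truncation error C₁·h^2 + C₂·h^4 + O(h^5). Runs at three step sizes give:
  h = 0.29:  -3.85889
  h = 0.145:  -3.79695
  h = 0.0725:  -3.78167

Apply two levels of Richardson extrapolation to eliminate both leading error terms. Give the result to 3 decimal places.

First eliminate the h^2 term (factor 2^2 = 4):
  B₁ = (4·(-3.79695) − (-3.85889))/3 = -3.77630
  B₂ = (4·(-3.78167) − (-3.79695))/3 = -3.77658
Then eliminate the h^4 term (factor 2^4 = 16):
  (16·(-3.77658) − (-3.77630))/15 = -3.77660

-3.777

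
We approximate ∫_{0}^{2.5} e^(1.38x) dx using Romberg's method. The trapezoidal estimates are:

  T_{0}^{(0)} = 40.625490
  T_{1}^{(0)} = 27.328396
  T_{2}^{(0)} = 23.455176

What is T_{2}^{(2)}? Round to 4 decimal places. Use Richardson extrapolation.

Richardson extrapolation on the trapezoidal column (denominator 4−1=3):
T_{1}^{(1)} = 27.328396 + (27.328396 − 40.625490)/3 = 22.896031
T_{2}^{(1)} = 23.455176 + (23.455176 − 27.328396)/3 = 22.164103
T_{2}^{(2)} = (16·22.164103 − 22.896031) / 15 = 22.115308

22.1153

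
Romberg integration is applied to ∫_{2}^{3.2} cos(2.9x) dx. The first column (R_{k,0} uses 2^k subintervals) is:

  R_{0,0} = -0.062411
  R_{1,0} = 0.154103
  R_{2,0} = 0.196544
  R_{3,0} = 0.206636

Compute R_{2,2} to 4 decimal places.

0.2097

Richardson extrapolation on the trapezoidal column (denominator 4−1=3):
R_{1,1} = 0.154103 + (0.154103 − (-0.062411))/3 = 0.226274
R_{2,1} = 0.196544 + (0.196544 − 0.154103)/3 = 0.210691
R_{2,2} = 0.210691 + (0.210691 − 0.226274)/15 = 0.209652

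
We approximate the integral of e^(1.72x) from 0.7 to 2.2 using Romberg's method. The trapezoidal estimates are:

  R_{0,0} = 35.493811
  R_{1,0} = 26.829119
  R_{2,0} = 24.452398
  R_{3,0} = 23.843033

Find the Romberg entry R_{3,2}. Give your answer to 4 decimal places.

23.6386

R_{2,1} = (4·24.452398 − 26.829119) / 3 = 23.660158
R_{3,1} = (4·23.843033 − 24.452398) / 3 = 23.639911
R_{3,2} = 23.639911 + (23.639911 − 23.660158)/15 = 23.638561
(Column j=1 coincides with Simpson's rule on the same nodes.)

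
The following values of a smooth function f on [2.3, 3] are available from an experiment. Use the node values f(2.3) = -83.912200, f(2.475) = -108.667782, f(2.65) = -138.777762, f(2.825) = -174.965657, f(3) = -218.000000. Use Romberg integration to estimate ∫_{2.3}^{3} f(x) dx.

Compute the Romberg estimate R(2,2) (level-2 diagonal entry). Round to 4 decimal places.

-99.9832

R(0,0) (trapezoid, 1 panel, h=0.7000): -105.669270
R(1,0) (trapezoid, 2 panels, h=0.3500): -101.406852
R(2,0) (trapezoid, 4 panels, h=0.1750): -100.339278
R(1,1) = -101.406852 + (-101.406852 − (-105.669270))/3 = -99.986046
R(2,1) = -100.339278 + (-100.339278 − (-101.406852))/3 = -99.983420
R(2,2) = -99.983420 + (-99.983420 − (-99.986046))/15 = -99.983245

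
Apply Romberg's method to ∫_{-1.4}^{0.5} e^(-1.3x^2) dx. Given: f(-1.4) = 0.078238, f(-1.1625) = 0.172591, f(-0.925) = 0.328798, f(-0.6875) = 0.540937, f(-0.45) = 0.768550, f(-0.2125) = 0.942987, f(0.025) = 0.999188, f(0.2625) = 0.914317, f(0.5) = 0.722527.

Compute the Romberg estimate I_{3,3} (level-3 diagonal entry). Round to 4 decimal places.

1.2093

I_{0,0} (trapezoid, 1 panel, h=1.9000): 0.760727
I_{1,0} (trapezoid, 2 panels, h=0.9500): 1.110486
I_{2,0} (trapezoid, 4 panels, h=0.4750): 1.186036
I_{3,0} (trapezoid, 8 panels, h=0.2375): 1.203591
I_{1,1} = 1.110486 + (1.110486 − 0.760727)/3 = 1.227072
I_{2,1} = 1.186036 + (1.186036 − 1.110486)/3 = 1.211219
I_{3,1} = 1.203591 + (1.203591 − 1.186036)/3 = 1.209443
I_{2,2} = 1.211219 + (1.211219 − 1.227072)/15 = 1.210162
I_{3,2} = 1.209443 + (1.209443 − 1.211219)/15 = 1.209325
I_{3,3} = 1.209325 + (1.209325 − 1.210162)/63 = 1.209312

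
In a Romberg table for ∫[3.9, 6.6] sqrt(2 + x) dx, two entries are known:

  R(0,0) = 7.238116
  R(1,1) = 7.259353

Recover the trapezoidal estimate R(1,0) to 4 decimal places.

7.2540

From R(1,1) = (4·R(1,0) − R(0,0))/3, solve for R(1,0):
4·R(1,0) = 3·7.259353 + 7.238116 = 29.016175
R(1,0) = 7.254044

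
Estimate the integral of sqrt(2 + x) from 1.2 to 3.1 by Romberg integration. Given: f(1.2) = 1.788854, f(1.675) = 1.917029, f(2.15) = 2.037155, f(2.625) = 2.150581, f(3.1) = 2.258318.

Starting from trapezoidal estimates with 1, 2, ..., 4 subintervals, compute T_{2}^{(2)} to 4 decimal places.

T_{0}^{(0)} (trapezoid, 1 panel, h=1.9000): 3.844813
T_{1}^{(0)} (trapezoid, 2 panels, h=0.9500): 3.857704
T_{2}^{(0)} (trapezoid, 4 panels, h=0.4750): 3.860967
T_{1}^{(1)} = 3.857704 + (3.857704 − 3.844813)/3 = 3.862001
T_{2}^{(1)} = 3.860967 + (3.860967 − 3.857704)/3 = 3.862055
T_{2}^{(2)} = 3.862055 + (3.862055 − 3.862001)/15 = 3.862059

3.8621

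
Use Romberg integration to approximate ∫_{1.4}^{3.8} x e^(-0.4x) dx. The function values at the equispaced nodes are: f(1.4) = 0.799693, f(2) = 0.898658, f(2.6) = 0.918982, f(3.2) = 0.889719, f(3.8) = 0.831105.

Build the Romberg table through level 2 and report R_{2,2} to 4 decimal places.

2.1246

R_{0,0} (trapezoid, 1 panel, h=2.4000): 1.956958
R_{1,0} (trapezoid, 2 panels, h=1.2000): 2.081257
R_{2,0} (trapezoid, 4 panels, h=0.6000): 2.113655
R_{1,1} = 2.081257 + (2.081257 − 1.956958)/3 = 2.122690
R_{2,1} = 2.113655 + (2.113655 − 2.081257)/3 = 2.124454
R_{2,2} = 2.124454 + (2.124454 − 2.122690)/15 = 2.124572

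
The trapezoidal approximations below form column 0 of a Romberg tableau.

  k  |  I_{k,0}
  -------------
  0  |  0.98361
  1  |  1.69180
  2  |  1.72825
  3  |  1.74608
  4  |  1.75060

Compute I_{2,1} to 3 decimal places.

I_{2,1} = (4·1.72825 − 1.69180) / 3 = 1.74040

1.740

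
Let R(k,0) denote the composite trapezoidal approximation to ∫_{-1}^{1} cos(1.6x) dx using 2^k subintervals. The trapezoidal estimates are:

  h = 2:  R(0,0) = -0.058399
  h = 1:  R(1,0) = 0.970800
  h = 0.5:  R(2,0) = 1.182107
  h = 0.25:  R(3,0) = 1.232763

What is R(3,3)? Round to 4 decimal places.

Richardson extrapolation on the trapezoidal column (denominator 4−1=3):
R(1,1) = 0.970800 + (0.970800 − (-0.058399))/3 = 1.313866
R(2,1) = (4·1.182107 − 0.970800) / 3 = 1.252543
R(3,1) = 1.232763 + (1.232763 − 1.182107)/3 = 1.249648
R(2,2) = (16·1.252543 − 1.313866) / 15 = 1.248455
R(3,2) = (16·1.249648 − 1.252543) / 15 = 1.249455
R(3,3) = (64·1.249455 − 1.248455) / 63 = 1.249471

1.2495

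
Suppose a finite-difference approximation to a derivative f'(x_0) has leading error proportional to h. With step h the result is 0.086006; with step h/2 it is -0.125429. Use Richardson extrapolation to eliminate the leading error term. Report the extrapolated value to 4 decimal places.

The leading error scales as h; refining by a factor of 2 reduces it by 2^1 = 2.
Extrapolated value = (2·A(h/2) − A(h)) / (2 − 1)
= (2·(-0.125429) − 0.086006) / 1
= -0.336864 / 1 = -0.336864

-0.3369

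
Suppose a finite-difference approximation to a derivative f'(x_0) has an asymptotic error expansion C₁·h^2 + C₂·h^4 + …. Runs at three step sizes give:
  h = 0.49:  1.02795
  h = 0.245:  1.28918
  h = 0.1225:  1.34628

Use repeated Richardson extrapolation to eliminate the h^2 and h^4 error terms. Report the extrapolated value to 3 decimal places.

1.365

First eliminate the h^2 term (factor 2^2 = 4):
  B₁ = (4·1.28918 − 1.02795)/3 = 1.37626
  B₂ = (4·1.34628 − 1.28918)/3 = 1.36531
Then eliminate the h^4 term (factor 2^4 = 16):
  (16·1.36531 − 1.37626)/15 = 1.36458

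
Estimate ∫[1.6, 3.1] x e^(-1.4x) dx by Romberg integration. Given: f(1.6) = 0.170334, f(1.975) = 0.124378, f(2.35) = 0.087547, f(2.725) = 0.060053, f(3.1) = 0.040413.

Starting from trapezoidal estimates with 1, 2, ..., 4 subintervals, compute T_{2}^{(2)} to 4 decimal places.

T_{0}^{(0)} (trapezoid, 1 panel, h=1.5000): 0.158060
T_{1}^{(0)} (trapezoid, 2 panels, h=0.7500): 0.144690
T_{2}^{(0)} (trapezoid, 4 panels, h=0.3750): 0.141507
T_{1}^{(1)} = 0.144690 + (0.144690 − 0.158060)/3 = 0.140233
T_{2}^{(1)} = 0.141507 + (0.141507 − 0.144690)/3 = 0.140446
T_{2}^{(2)} = 0.140446 + (0.140446 − 0.140233)/15 = 0.140460

0.1405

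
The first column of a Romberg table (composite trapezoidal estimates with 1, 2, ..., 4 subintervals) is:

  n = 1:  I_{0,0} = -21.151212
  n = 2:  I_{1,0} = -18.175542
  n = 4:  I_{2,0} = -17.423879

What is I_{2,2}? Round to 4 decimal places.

-17.1726

Richardson extrapolation on the trapezoidal column (denominator 4−1=3):
I_{1,1} = (4·(-18.175542) − (-21.151212)) / 3 = -17.183652
I_{2,1} = (4·(-17.423879) − (-18.175542)) / 3 = -17.173325
I_{2,2} = -17.173325 + (-17.173325 − (-17.183652))/15 = -17.172637
(Column j=1 coincides with Simpson's rule on the same nodes.)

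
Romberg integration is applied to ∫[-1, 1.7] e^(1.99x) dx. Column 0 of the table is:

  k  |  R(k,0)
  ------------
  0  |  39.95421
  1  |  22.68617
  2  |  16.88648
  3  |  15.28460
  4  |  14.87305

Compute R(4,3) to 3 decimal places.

14.735

Richardson extrapolation on the trapezoidal column (denominator 4−1=3):
R(2,1) = 16.88648 + (16.88648 − 22.68617)/3 = 14.95325
R(3,1) = 15.28460 + (15.28460 − 16.88648)/3 = 14.75064
R(4,1) = 14.87305 + (14.87305 − 15.28460)/3 = 14.73587
R(3,2) = 14.75064 + (14.75064 − 14.95325)/15 = 14.73713
R(4,2) = (16·14.73587 − 14.75064) / 15 = 14.73489
R(4,3) = 14.73489 + (14.73489 − 14.73713)/63 = 14.73485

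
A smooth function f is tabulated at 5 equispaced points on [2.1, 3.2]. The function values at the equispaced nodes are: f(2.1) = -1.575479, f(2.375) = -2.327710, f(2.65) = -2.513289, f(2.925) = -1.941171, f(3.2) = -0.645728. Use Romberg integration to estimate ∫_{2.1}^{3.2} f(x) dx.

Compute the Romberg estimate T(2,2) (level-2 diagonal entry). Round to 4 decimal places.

T(0,0) (trapezoid, 1 panel, h=1.1000): -1.221664
T(1,0) (trapezoid, 2 panels, h=0.5500): -1.993141
T(2,0) (trapezoid, 4 panels, h=0.2750): -2.170513
T(1,1) = -1.993141 + (-1.993141 − (-1.221664))/3 = -2.250300
T(2,1) = -2.170513 + (-2.170513 − (-1.993141))/3 = -2.229637
T(2,2) = -2.229637 + (-2.229637 − (-2.250300))/15 = -2.228259

-2.2283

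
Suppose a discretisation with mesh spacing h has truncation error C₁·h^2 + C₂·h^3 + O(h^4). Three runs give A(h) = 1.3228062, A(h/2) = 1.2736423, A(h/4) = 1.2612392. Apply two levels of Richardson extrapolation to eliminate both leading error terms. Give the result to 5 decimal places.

First eliminate the h^2 term (factor 2^2 = 4):
  B₁ = (4·1.2736423 − 1.3228062)/3 = 1.2572543
  B₂ = (4·1.2612392 − 1.2736423)/3 = 1.2571048
Then eliminate the h^3 term (factor 2^3 = 8):
  (8·1.2571048 − 1.2572543)/7 = 1.2570834

1.25708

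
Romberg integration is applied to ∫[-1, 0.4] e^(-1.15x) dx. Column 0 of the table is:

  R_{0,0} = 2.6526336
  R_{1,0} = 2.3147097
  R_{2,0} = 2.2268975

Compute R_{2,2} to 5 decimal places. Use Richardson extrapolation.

2.19733

Richardson extrapolation on the trapezoidal column (denominator 4−1=3):
R_{1,1} = 2.3147097 + (2.3147097 − 2.6526336)/3 = 2.2020684
R_{2,1} = 2.2268975 + (2.2268975 − 2.3147097)/3 = 2.1976268
R_{2,2} = 2.1976268 + (2.1976268 − 2.2020684)/15 = 2.1973307
(Column j=1 coincides with Simpson's rule on the same nodes.)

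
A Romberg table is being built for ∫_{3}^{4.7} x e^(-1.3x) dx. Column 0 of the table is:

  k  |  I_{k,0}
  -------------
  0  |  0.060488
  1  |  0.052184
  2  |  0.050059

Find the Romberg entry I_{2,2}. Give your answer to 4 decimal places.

I_{1,1} = 0.052184 + (0.052184 − 0.060488)/3 = 0.049416
I_{2,1} = 0.050059 + (0.050059 − 0.052184)/3 = 0.049351
I_{2,2} = (16·0.049351 − 0.049416) / 15 = 0.049347

0.0493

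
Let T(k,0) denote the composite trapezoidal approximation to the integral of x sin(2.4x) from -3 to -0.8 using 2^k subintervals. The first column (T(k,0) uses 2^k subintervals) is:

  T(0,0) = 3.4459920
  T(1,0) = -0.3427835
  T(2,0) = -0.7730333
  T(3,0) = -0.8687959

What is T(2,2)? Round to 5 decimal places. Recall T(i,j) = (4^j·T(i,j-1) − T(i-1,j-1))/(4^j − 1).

Richardson extrapolation on the trapezoidal column (denominator 4−1=3):
T(1,1) = (4·(-0.3427835) − 3.4459920) / 3 = -1.6057087
T(2,1) = (4·(-0.7730333) − (-0.3427835)) / 3 = -0.9164499
T(2,2) = (16·(-0.9164499) − (-1.6057087)) / 15 = -0.8704993

-0.87050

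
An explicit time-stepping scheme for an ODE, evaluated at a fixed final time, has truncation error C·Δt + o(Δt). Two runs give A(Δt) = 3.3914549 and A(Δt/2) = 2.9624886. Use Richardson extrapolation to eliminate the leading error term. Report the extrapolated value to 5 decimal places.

The leading error scales as Δt; refining by a factor of 2 reduces it by 2^1 = 2.
Extrapolated value = (2·A(Δt/2) − A(Δt)) / (2 − 1)
= (2·2.9624886 − 3.3914549) / 1
= 2.5335223 / 1 = 2.5335223

2.53352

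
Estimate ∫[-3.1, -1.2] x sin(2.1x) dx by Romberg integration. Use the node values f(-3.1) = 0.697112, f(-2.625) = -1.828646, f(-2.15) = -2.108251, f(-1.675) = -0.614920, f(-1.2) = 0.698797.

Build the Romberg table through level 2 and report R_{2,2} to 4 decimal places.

-1.9786

R_{0,0} (trapezoid, 1 panel, h=1.9000): 1.326114
R_{1,0} (trapezoid, 2 panels, h=0.9500): -1.339782
R_{2,0} (trapezoid, 4 panels, h=0.4750): -1.830585
R_{1,1} = -1.339782 + (-1.339782 − 1.326114)/3 = -2.228414
R_{2,1} = -1.830585 + (-1.830585 − (-1.339782))/3 = -1.994186
R_{2,2} = -1.994186 + (-1.994186 − (-2.228414))/15 = -1.978571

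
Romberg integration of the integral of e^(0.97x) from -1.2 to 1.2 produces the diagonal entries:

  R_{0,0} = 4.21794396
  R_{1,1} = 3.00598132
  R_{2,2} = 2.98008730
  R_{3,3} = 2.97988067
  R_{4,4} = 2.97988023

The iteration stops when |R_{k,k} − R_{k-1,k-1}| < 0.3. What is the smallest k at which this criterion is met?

k = 2

|R_{1,1} − R_{0,0}| = 1.21196264 ≥ 0.3
|R_{2,2} − R_{1,1}| = 0.02589402 < 0.3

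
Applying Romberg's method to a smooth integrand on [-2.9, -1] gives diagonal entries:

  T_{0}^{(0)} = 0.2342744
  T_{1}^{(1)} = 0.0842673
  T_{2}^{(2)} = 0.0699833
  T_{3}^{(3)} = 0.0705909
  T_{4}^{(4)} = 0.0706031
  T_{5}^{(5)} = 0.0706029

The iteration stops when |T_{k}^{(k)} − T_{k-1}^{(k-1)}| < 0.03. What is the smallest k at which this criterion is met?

|T_{1}^{(1)} − T_{0}^{(0)}| = 0.1500071 ≥ 0.03
|T_{2}^{(2)} − T_{1}^{(1)}| = 0.0142840 < 0.03

k = 2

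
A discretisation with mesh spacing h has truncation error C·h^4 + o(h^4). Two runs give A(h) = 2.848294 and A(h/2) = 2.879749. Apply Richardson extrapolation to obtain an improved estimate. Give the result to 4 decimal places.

2.8818

The leading error scales as h^4; refining by a factor of 2 reduces it by 2^4 = 16.
Extrapolated value = (16·A(h/2) − A(h)) / (16 − 1)
= (16·2.879749 − 2.848294) / 15
= 43.227690 / 15 = 2.881846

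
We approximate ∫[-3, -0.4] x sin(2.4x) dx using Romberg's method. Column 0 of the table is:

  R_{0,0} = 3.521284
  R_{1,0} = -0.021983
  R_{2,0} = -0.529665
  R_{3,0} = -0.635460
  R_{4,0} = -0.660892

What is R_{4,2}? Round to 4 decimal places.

Richardson extrapolation on the trapezoidal column (denominator 4−1=3):
R_{3,1} = (4·(-0.635460) − (-0.529665)) / 3 = -0.670725
R_{4,1} = (4·(-0.660892) − (-0.635460)) / 3 = -0.669369
R_{4,2} = (16·(-0.669369) − (-0.670725)) / 15 = -0.669279
(Column j=1 coincides with Simpson's rule on the same nodes.)

-0.6693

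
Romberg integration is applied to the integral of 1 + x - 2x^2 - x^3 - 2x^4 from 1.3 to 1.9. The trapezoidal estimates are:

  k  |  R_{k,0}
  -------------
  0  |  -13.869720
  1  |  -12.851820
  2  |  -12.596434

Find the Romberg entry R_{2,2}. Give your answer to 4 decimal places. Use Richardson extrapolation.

-12.5112

Richardson extrapolation on the trapezoidal column (denominator 4−1=3):
R_{1,1} = -12.851820 + (-12.851820 − (-13.869720))/3 = -12.512520
R_{2,1} = (4·(-12.596434) − (-12.851820)) / 3 = -12.511305
R_{2,2} = -12.511305 + (-12.511305 − (-12.512520))/15 = -12.511224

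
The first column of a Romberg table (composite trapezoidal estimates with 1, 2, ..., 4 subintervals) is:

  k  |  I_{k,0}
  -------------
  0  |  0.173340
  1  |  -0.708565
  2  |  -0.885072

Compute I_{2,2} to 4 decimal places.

Richardson extrapolation on the trapezoidal column (denominator 4−1=3):
I_{1,1} = -0.708565 + (-0.708565 − 0.173340)/3 = -1.002533
I_{2,1} = (4·(-0.885072) − (-0.708565)) / 3 = -0.943908
I_{2,2} = (16·(-0.943908) − (-1.002533)) / 15 = -0.940000

-0.9400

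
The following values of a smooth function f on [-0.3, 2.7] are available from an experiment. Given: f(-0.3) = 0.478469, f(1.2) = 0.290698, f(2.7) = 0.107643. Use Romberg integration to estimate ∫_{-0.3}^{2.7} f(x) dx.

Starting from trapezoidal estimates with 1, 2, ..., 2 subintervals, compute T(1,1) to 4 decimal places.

0.8745

T(0,0) (trapezoid, 1 panel, h=3.0000): 0.879168
T(1,0) (trapezoid, 2 panels, h=1.5000): 0.875631
T(1,1) = 0.875631 + (0.875631 − 0.879168)/3 = 0.874452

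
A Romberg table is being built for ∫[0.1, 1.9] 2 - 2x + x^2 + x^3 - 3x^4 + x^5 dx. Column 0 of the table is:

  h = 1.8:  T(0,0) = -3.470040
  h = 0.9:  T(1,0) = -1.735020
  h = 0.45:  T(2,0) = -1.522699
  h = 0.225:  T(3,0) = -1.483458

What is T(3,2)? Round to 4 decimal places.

Richardson extrapolation on the trapezoidal column (denominator 4−1=3):
T(2,1) = (4·(-1.522699) − (-1.735020)) / 3 = -1.451925
T(3,1) = -1.483458 + (-1.483458 − (-1.522699))/3 = -1.470378
T(3,2) = -1.470378 + (-1.470378 − (-1.451925))/15 = -1.471608

-1.4716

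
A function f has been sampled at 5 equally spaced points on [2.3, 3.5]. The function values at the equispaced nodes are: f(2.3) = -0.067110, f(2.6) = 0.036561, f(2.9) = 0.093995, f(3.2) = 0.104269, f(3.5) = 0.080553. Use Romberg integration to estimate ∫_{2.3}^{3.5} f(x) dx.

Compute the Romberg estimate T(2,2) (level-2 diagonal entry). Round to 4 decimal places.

T(0,0) (trapezoid, 1 panel, h=1.2000): 0.008066
T(1,0) (trapezoid, 2 panels, h=0.6000): 0.060430
T(2,0) (trapezoid, 4 panels, h=0.3000): 0.072464
T(1,1) = 0.060430 + (0.060430 − 0.008066)/3 = 0.077885
T(2,1) = 0.072464 + (0.072464 − 0.060430)/3 = 0.076475
T(2,2) = 0.076475 + (0.076475 − 0.077885)/15 = 0.076381

0.0764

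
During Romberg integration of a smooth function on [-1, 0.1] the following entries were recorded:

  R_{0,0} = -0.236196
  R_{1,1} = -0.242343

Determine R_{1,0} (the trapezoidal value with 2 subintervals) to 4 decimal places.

-0.2408

From R_{1,1} = (4·R_{1,0} − R_{0,0})/3, solve for R_{1,0}:
4·R_{1,0} = 3·(-0.242343) + (-0.236196) = -0.963225
R_{1,0} = -0.240806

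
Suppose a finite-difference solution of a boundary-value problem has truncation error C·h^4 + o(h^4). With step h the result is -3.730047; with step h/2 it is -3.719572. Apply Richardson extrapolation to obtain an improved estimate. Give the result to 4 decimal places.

-3.7189

The leading error scales as h^4; refining by a factor of 2 reduces it by 2^4 = 16.
Extrapolated value = (16·A(h/2) − A(h)) / (16 − 1)
= (16·(-3.719572) − (-3.730047)) / 15
= -55.783105 / 15 = -3.718874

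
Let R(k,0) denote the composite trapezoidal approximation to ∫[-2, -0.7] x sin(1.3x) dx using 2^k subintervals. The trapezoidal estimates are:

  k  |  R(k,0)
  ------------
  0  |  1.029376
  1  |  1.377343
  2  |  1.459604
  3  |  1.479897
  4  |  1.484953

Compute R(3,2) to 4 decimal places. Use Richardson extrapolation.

Richardson extrapolation on the trapezoidal column (denominator 4−1=3):
R(2,1) = 1.459604 + (1.459604 − 1.377343)/3 = 1.487024
R(3,1) = (4·1.479897 − 1.459604) / 3 = 1.486661
R(3,2) = 1.486661 + (1.486661 − 1.487024)/15 = 1.486637
(Column j=1 coincides with Simpson's rule on the same nodes.)

1.4866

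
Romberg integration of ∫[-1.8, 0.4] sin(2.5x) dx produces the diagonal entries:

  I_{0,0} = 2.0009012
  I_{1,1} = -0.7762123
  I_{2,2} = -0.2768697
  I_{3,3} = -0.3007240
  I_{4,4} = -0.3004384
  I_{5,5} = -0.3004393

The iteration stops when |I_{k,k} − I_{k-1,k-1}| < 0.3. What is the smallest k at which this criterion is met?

k = 3

|I_{1,1} − I_{0,0}| = 2.7771135 ≥ 0.3
|I_{2,2} − I_{1,1}| = 0.4993426 ≥ 0.3
|I_{3,3} − I_{2,2}| = 0.0238543 < 0.3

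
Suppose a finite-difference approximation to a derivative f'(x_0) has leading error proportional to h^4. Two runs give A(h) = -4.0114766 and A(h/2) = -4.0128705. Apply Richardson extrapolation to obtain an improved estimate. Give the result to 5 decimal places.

The leading error scales as h^4; refining by a factor of 2 reduces it by 2^4 = 16.
Extrapolated value = (16·A(h/2) − A(h)) / (16 − 1)
= (16·(-4.0128705) − (-4.0114766)) / 15
= -60.1944514 / 15 = -4.0129634

-4.01296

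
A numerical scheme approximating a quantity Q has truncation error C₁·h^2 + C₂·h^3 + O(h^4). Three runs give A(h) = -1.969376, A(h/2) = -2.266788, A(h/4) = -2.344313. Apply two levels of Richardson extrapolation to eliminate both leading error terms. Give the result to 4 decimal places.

First eliminate the h^2 term (factor 2^2 = 4):
  B₁ = (4·(-2.266788) − (-1.969376))/3 = -2.365925
  B₂ = (4·(-2.344313) − (-2.266788))/3 = -2.370155
Then eliminate the h^3 term (factor 2^3 = 8):
  (8·(-2.370155) − (-2.365925))/7 = -2.370759

-2.3708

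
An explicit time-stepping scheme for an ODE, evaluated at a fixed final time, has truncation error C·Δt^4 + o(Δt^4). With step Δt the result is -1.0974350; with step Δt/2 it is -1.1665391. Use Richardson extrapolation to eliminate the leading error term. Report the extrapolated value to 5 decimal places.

-1.17115

The leading error scales as Δt^4; refining by a factor of 2 reduces it by 2^4 = 16.
Extrapolated value = (16·A(Δt/2) − A(Δt)) / (16 − 1)
= (16·(-1.1665391) − (-1.0974350)) / 15
= -17.5671906 / 15 = -1.1711460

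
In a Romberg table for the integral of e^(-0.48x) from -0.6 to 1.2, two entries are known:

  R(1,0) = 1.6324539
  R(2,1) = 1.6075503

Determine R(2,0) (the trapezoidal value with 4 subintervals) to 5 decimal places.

1.61378

From R(2,1) = (4·R(2,0) − R(1,0))/3, solve for R(2,0):
4·R(2,0) = 3·1.6075503 + 1.6324539 = 6.4551048
R(2,0) = 1.6137762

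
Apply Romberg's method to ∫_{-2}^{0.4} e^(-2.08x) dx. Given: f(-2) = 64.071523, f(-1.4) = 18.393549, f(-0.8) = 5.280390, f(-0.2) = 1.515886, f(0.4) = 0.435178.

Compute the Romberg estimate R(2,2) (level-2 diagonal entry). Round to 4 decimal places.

R(0,0) (trapezoid, 1 panel, h=2.4000): 77.408041
R(1,0) (trapezoid, 2 panels, h=1.2000): 45.040489
R(2,0) (trapezoid, 4 panels, h=0.6000): 34.465905
R(1,1) = 45.040489 + (45.040489 − 77.408041)/3 = 34.251305
R(2,1) = 34.465905 + (34.465905 − 45.040489)/3 = 30.941044
R(2,2) = 30.941044 + (30.941044 − 34.251305)/15 = 30.720360

30.7204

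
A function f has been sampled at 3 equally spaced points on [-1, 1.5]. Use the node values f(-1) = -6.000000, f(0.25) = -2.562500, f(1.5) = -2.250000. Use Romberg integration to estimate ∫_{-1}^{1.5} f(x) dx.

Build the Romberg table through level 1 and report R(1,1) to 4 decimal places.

-7.7083

R(0,0) (trapezoid, 1 panel, h=2.5000): -10.312500
R(1,0) (trapezoid, 2 panels, h=1.2500): -8.359375
R(1,1) = -8.359375 + (-8.359375 − (-10.312500))/3 = -7.708333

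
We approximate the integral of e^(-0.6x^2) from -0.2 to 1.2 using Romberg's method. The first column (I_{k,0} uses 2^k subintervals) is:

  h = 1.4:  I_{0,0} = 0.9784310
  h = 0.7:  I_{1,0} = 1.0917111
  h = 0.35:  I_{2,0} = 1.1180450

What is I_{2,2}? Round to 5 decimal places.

I_{1,1} = 1.0917111 + (1.0917111 − 0.9784310)/3 = 1.1294711
I_{2,1} = (4·1.1180450 − 1.0917111) / 3 = 1.1268230
I_{2,2} = (16·1.1268230 − 1.1294711) / 15 = 1.1266465

1.12665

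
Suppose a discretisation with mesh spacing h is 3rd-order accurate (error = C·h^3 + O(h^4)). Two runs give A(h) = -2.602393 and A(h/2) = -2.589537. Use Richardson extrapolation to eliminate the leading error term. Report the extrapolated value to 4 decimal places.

-2.5877

The leading error scales as h^3; refining by a factor of 2 reduces it by 2^3 = 8.
Extrapolated value = (8·A(h/2) − A(h)) / (8 − 1)
= (8·(-2.589537) − (-2.602393)) / 7
= -18.113903 / 7 = -2.587700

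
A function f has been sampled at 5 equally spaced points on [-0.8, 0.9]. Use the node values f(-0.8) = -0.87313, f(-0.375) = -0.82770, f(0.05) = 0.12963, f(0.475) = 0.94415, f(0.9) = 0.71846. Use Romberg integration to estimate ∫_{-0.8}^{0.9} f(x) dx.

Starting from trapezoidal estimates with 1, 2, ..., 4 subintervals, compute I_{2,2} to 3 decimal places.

I_{0,0} (trapezoid, 1 panel, h=1.7000): -0.13147
I_{1,0} (trapezoid, 2 panels, h=0.8500): 0.04445
I_{2,0} (trapezoid, 4 panels, h=0.4250): 0.07172
I_{1,1} = 0.04445 + (0.04445 − (-0.13147))/3 = 0.10309
I_{2,1} = 0.07172 + (0.07172 − 0.04445)/3 = 0.08081
I_{2,2} = 0.08081 + (0.08081 − 0.10309)/15 = 0.07932

0.079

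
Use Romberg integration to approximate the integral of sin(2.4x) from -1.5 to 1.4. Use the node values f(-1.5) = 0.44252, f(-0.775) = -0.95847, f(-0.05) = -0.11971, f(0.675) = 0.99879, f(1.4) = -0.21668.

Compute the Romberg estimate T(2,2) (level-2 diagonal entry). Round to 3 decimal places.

0.046

T(0,0) (trapezoid, 1 panel, h=2.9000): 0.32747
T(1,0) (trapezoid, 2 panels, h=1.4500): -0.00985
T(2,0) (trapezoid, 4 panels, h=0.7250): 0.02431
T(1,1) = -0.00985 + (-0.00985 − 0.32747)/3 = -0.12229
T(2,1) = 0.02431 + (0.02431 − (-0.00985))/3 = 0.03570
T(2,2) = 0.03570 + (0.03570 − (-0.12229))/15 = 0.04623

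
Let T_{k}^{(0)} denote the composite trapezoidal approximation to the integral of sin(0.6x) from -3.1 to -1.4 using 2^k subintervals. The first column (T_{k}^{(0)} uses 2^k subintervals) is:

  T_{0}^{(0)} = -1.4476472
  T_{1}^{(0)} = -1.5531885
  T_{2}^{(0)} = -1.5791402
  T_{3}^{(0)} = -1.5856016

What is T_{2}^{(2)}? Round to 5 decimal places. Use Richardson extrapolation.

-1.58775

T_{1}^{(1)} = -1.5531885 + (-1.5531885 − (-1.4476472))/3 = -1.5883689
T_{2}^{(1)} = (4·(-1.5791402) − (-1.5531885)) / 3 = -1.5877908
T_{2}^{(2)} = -1.5877908 + (-1.5877908 − (-1.5883689))/15 = -1.5877523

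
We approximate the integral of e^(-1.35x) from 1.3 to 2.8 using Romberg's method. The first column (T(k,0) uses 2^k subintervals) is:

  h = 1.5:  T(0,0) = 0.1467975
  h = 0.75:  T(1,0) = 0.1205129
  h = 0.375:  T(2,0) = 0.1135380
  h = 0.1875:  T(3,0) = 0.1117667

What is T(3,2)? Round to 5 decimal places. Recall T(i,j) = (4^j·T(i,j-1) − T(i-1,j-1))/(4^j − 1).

Richardson extrapolation on the trapezoidal column (denominator 4−1=3):
T(2,1) = 0.1135380 + (0.1135380 − 0.1205129)/3 = 0.1112130
T(3,1) = (4·0.1117667 − 0.1135380) / 3 = 0.1111763
T(3,2) = 0.1111763 + (0.1111763 − 0.1112130)/15 = 0.1111739
(Column j=1 coincides with Simpson's rule on the same nodes.)

0.11117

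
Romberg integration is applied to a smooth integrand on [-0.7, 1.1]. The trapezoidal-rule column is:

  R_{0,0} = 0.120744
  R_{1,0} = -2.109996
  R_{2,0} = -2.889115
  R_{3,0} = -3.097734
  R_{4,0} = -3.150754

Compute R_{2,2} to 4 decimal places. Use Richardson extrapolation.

R_{1,1} = (4·(-2.109996) − 0.120744) / 3 = -2.853576
R_{2,1} = (4·(-2.889115) − (-2.109996)) / 3 = -3.148821
R_{2,2} = -3.148821 + (-3.148821 − (-2.853576))/15 = -3.168504

-3.1685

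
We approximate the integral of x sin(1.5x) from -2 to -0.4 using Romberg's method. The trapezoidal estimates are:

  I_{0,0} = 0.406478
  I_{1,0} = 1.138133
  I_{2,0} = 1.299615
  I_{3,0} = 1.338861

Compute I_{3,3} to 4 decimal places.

1.3518

I_{1,1} = 1.138133 + (1.138133 − 0.406478)/3 = 1.382018
I_{2,1} = 1.299615 + (1.299615 − 1.138133)/3 = 1.353442
I_{3,1} = 1.338861 + (1.338861 − 1.299615)/3 = 1.351943
I_{2,2} = 1.353442 + (1.353442 − 1.382018)/15 = 1.351537
I_{3,2} = 1.351943 + (1.351943 − 1.353442)/15 = 1.351843
I_{3,3} = 1.351843 + (1.351843 − 1.351537)/63 = 1.351848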